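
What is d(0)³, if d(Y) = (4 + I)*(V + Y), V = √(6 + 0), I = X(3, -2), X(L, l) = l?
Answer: 48*√6 ≈ 117.58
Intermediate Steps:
I = -2
V = √6 ≈ 2.4495
d(Y) = 2*Y + 2*√6 (d(Y) = (4 - 2)*(√6 + Y) = 2*(Y + √6) = 2*Y + 2*√6)
d(0)³ = (2*0 + 2*√6)³ = (0 + 2*√6)³ = (2*√6)³ = 48*√6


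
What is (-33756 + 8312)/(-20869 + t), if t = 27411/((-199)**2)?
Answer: 503803922/413202929 ≈ 1.2193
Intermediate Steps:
t = 27411/39601 ≈ 0.69218
(-33756 + 8312)/(-20869 + t) = (-33756 + 8312)/(-20869 + 27411/39601) = -25444/(-826405858/39601) = -25444*(-39601/826405858) = 503803922/413202929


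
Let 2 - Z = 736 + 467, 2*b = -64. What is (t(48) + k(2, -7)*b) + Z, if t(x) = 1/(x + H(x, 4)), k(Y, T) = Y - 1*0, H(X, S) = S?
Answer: -65779/52 ≈ -1265.0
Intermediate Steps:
b = -32 (b = (½)*(-64) = -32)
k(Y, T) = Y (k(Y, T) = Y + 0 = Y)
t(x) = 1/(4 + x) (t(x) = 1/(x + 4) = 1/(4 + x))
Z = -1201 (Z = 2 - (736 + 467) = 2 - 1*1203 = 2 - 1203 = -1201)
(t(48) + k(2, -7)*b) + Z = (1/(4 + 48) + 2*(-32)) - 1201 = (1/52 - 64) - 1201 = -3327/52 - 1201 = -65779/52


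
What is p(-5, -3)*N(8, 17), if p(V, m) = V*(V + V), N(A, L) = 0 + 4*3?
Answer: 600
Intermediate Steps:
N(A, L) = 12 (N(A, L) = 0 + 12 = 12)
p(V, m) = 2*V² (p(V, m) = V*(2*V) = 2*V²)
p(-5, -3)*N(8, 17) = (2*(-5)²)*12 = (2*25)*12 = 50*12 = 600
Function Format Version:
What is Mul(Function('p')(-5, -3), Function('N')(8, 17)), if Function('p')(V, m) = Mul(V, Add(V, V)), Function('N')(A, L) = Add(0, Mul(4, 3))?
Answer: 600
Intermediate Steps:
Function('N')(A, L) = 12 (Function('N')(A, L) = Add(0, 12) = 12)
Function('p')(V, m) = Mul(2, Pow(V, 2)) (Function('p')(V, m) = Mul(V, Mul(2, V)) = Mul(2, Pow(V, 2)))
Mul(Function('p')(-5, -3), Function('N')(8, 17)) = Mul(Mul(2, Pow(-5, 2)), 12) = Mul(Mul(2, 25), 12) = Mul(50, 12) = 600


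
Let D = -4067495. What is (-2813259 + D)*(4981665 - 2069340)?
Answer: -20038991893050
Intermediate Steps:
(-2813259 + D)*(4981665 - 2069340) = (-2813259 - 4067495)*(4981665 - 2069340) = -6880754*2912325 = -20038991893050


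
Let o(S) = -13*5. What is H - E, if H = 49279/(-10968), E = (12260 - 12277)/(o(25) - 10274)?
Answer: -509682037/113398152 ≈ -4.4946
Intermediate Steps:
o(S) = -65
E = 17/10339 (E = (12260 - 12277)/(-65 - 10274) = -17/(-10339) = -17*(-1/10339) = 17/10339 ≈ 0.0016443)
H = -49279/10968 (H = 49279*(-1/10968) = -49279/10968 ≈ -4.4930)
H - E = -49279/10968 - 1*17/10339 = -49279/10968 - 17/10339 = -509682037/113398152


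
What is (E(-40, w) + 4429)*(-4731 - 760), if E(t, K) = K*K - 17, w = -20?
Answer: -26422692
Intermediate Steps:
E(t, K) = -17 + K² (E(t, K) = K² - 17 = -17 + K²)
(E(-40, w) + 4429)*(-4731 - 760) = ((-17 + (-20)²) + 4429)*(-4731 - 760) = ((-17 + 400) + 4429)*(-5491) = (383 + 4429)*(-5491) = 4812*(-5491) = -26422692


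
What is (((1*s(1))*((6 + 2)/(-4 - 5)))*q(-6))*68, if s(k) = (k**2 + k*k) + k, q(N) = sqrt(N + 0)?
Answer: -544*I*sqrt(6)/3 ≈ -444.17*I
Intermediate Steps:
q(N) = sqrt(N)
s(k) = k + 2*k**2 (s(k) = (k**2 + k**2) + k = 2*k**2 + k = k + 2*k**2)
(((1*s(1))*((6 + 2)/(-4 - 5)))*q(-6))*68 = (((1*(1*(1 + 2*1)))*((6 + 2)/(-4 - 5)))*sqrt(-6))*68 = (((1*(1*(1 + 2)))*(8/(-9)))*(I*sqrt(6)))*68 = (((1*(1*3))*(8*(-1/9)))*(I*sqrt(6)))*68 = (((1*3)*(-8/9))*(I*sqrt(6)))*68 = ((3*(-8/9))*(I*sqrt(6)))*68 = -8*I*sqrt(6)/3*68 = -544*I*sqrt(6)/3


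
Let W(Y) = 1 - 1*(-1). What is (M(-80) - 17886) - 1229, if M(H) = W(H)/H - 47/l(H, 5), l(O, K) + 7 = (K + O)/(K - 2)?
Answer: -3058169/160 ≈ -19114.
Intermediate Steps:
W(Y) = 2 (W(Y) = 1 + 1 = 2)
l(O, K) = -7 + (K + O)/(-2 + K) (l(O, K) = -7 + (K + O)/(K - 2) = -7 + (K + O)/(-2 + K))
M(H) = -47/(-16/3 + H/3) + 2/H (M(H) = 2/H - 47*(-2 + 5)/(14 + H - 6*5) = 2/H - 47*3/(14 + H - 30) = 2/H - 47*3/(-16 + H) = 2/H - 47/(-16/3 + H/3) = -47/(-16/3 + H/3) + 2/H)
(M(-80) - 17886) - 1229 = ((-32 - 139*(-80))/((-80)*(-16 - 80)) - 17886) - 1229 = (-1/80*(-32 + 11120)/(-96) - 17886) - 1229 = (-1/80*(-1/96)*11088 - 17886) - 1229 = (231/160 - 17886) - 1229 = -2861529/160 - 1229 = -3058169/160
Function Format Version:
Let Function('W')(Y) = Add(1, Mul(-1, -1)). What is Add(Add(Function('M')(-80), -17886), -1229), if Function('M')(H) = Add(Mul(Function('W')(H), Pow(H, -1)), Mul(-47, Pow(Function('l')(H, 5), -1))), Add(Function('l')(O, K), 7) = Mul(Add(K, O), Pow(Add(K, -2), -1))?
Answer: Rational(-3058169, 160) ≈ -19114.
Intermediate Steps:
Function('W')(Y) = 2 (Function('W')(Y) = Add(1, 1) = 2)
Function('l')(O, K) = Add(-7, Mul(Pow(Add(-2, K), -1), Add(K, O))) (Function('l')(O, K) = Add(-7, Mul(Add(K, O), Pow(Add(K, -2), -1))) = Add(-7, Mul(Add(K, O), Pow(Add(-2, K), -1))) = Add(-7, Mul(Pow(Add(-2, K), -1), Add(K, O))))
Function('M')(H) = Add(Mul(-47, Pow(Add(Rational(-16, 3), Mul(Rational(1, 3), H)), -1)), Mul(2, Pow(H, -1))) (Function('M')(H) = Add(Mul(2, Pow(H, -1)), Mul(-47, Pow(Mul(Pow(Add(-2, 5), -1), Add(14, H, Mul(-6, 5))), -1))) = Add(Mul(2, Pow(H, -1)), Mul(-47, Pow(Mul(Pow(3, -1), Add(14, H, -30)), -1))) = Add(Mul(2, Pow(H, -1)), Mul(-47, Pow(Mul(Rational(1, 3), Add(-16, H)), -1))) = Add(Mul(2, Pow(H, -1)), Mul(-47, Pow(Add(Rational(-16, 3), Mul(Rational(1, 3), H)), -1))) = Add(Mul(-47, Pow(Add(Rational(-16, 3), Mul(Rational(1, 3), H)), -1)), Mul(2, Pow(H, -1))))
Add(Add(Function('M')(-80), -17886), -1229) = Add(Add(Mul(Pow(-80, -1), Pow(Add(-16, -80), -1), Add(-32, Mul(-139, -80))), -17886), -1229) = Add(Add(Mul(Rational(-1, 80), Pow(-96, -1), Add(-32, 11120)), -17886), -1229) = Add(Add(Mul(Rational(-1, 80), Rational(-1, 96), 11088), -17886), -1229) = Add(Add(Rational(231, 160), -17886), -1229) = Add(Rational(-2861529, 160), -1229) = Rational(-3058169, 160)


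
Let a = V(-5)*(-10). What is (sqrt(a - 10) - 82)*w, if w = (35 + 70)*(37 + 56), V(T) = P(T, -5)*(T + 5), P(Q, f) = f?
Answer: -800730 + 9765*I*sqrt(10) ≈ -8.0073e+5 + 30880.0*I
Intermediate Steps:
V(T) = -25 - 5*T (V(T) = -5*(T + 5) = -5*(5 + T) = -25 - 5*T)
a = 0 (a = (-25 - 5*(-5))*(-10) = (-25 + 25)*(-10) = 0*(-10) = 0)
w = 9765 (w = 105*93 = 9765)
(sqrt(a - 10) - 82)*w = (sqrt(0 - 10) - 82)*9765 = (sqrt(-10) - 82)*9765 = (I*sqrt(10) - 82)*9765 = (-82 + I*sqrt(10))*9765 = -800730 + 9765*I*sqrt(10)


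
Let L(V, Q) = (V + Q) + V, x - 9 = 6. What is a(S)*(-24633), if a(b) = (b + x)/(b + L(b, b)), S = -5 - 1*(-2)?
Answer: 24633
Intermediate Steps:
x = 15 (x = 9 + 6 = 15)
L(V, Q) = Q + 2*V (L(V, Q) = (Q + V) + V = Q + 2*V)
S = -3 (S = -5 + 2 = -3)
a(b) = (15 + b)/(4*b) (a(b) = (b + 15)/(b + (b + 2*b)) = (15 + b)/(b + 3*b) = (15 + b)/((4*b)) = (15 + b)*(1/(4*b)) = (15 + b)/(4*b))
a(S)*(-24633) = ((1/4)*(15 - 3)/(-3))*(-24633) = ((1/4)*(-1/3)*12)*(-24633) = -1*(-24633) = 24633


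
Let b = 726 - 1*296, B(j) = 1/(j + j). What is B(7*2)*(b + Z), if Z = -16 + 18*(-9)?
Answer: 9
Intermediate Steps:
B(j) = 1/(2*j)
b = 430 (b = 726 - 296 = 430)
Z = -178 (Z = -16 - 162 = -178)
B(7*2)*(b + Z) = (1/(2*((7*2))))*(430 - 178) = ((1/2)/14)*252 = ((1/2)*(1/14))*252 = (1/28)*252 = 9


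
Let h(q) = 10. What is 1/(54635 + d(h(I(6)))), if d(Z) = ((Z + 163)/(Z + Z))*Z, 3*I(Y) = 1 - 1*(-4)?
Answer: 2/109443 ≈ 1.8274e-5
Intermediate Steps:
I(Y) = 5/3 (I(Y) = (1 - 1*(-4))/3 = (1 + 4)/3 = (⅓)*5 = 5/3)
d(Z) = 163/2 + Z/2 (d(Z) = ((163 + Z)/((2*Z)))*Z = ((163 + Z)*(1/(2*Z)))*Z = ((163 + Z)/(2*Z))*Z = 163/2 + Z/2)
1/(54635 + d(h(I(6)))) = 1/(54635 + (163/2 + (½)*10)) = 1/(54635 + (163/2 + 5)) = 1/(54635 + 173/2) = 1/(109443/2) = 2/109443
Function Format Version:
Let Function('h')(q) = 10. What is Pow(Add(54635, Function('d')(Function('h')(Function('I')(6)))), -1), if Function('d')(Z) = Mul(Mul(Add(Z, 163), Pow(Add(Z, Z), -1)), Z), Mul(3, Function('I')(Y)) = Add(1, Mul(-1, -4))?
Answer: Rational(2, 109443) ≈ 1.8274e-5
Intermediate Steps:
Function('I')(Y) = Rational(5, 3) (Function('I')(Y) = Mul(Rational(1, 3), Add(1, Mul(-1, -4))) = Mul(Rational(1, 3), Add(1, 4)) = Mul(Rational(1, 3), 5) = Rational(5, 3))
Function('d')(Z) = Add(Rational(163, 2), Mul(Rational(1, 2), Z)) (Function('d')(Z) = Mul(Mul(Add(163, Z), Pow(Mul(2, Z), -1)), Z) = Mul(Mul(Add(163, Z), Mul(Rational(1, 2), Pow(Z, -1))), Z) = Mul(Mul(Rational(1, 2), Pow(Z, -1), Add(163, Z)), Z) = Add(Rational(163, 2), Mul(Rational(1, 2), Z)))
Pow(Add(54635, Function('d')(Function('h')(Function('I')(6)))), -1) = Pow(Add(54635, Add(Rational(163, 2), Mul(Rational(1, 2), 10))), -1) = Pow(Add(54635, Add(Rational(163, 2), 5)), -1) = Pow(Add(54635, Rational(173, 2)), -1) = Pow(Rational(109443, 2), -1) = Rational(2, 109443)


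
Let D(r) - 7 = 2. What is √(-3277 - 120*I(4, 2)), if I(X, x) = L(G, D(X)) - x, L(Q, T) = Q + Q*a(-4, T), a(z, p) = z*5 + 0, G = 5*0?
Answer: I*√3037 ≈ 55.109*I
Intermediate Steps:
G = 0
D(r) = 9 (D(r) = 7 + 2 = 9)
a(z, p) = 5*z (a(z, p) = 5*z + 0 = 5*z)
L(Q, T) = -19*Q (L(Q, T) = Q + Q*(5*(-4)) = Q + Q*(-20) = Q - 20*Q = -19*Q)
I(X, x) = -x (I(X, x) = -19*0 - x = 0 - x = -x)
√(-3277 - 120*I(4, 2)) = √(-3277 - (-120)*2) = √(-3277 - 120*(-2)) = √(-3277 + 240) = √(-3037) = I*√3037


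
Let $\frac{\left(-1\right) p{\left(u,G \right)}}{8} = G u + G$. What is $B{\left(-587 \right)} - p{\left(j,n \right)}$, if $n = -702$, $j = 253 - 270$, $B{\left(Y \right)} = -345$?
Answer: $89511$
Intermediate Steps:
$j = -17$
$p{\left(u,G \right)} = - 8 G - 8 G u$ ($p{\left(u,G \right)} = - 8 \left(G u + G\right) = - 8 \left(G + G u\right) = - 8 G - 8 G u$)
$B{\left(-587 \right)} - p{\left(j,n \right)} = -345 - \left(-8\right) \left(-702\right) \left(1 - 17\right) = -345 - \left(-8\right) \left(-702\right) \left(-16\right) = -345 - -89856 = -345 + 89856 = 89511$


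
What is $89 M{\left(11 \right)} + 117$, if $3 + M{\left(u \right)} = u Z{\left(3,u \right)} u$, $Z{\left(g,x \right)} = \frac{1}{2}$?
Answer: $\frac{10469}{2} \approx 5234.5$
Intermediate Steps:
$Z{\left(g,x \right)} = \frac{1}{2}$
$M{\left(u \right)} = -3 + \frac{u^{2}}{2}$ ($M{\left(u \right)} = -3 + u \frac{1}{2} u = -3 + \frac{u}{2} u = -3 + \frac{u^{2}}{2}$)
$89 M{\left(11 \right)} + 117 = 89 \left(-3 + \frac{11^{2}}{2}\right) + 117 = 89 \left(-3 + \frac{1}{2} \cdot 121\right) + 117 = 89 \left(-3 + \frac{121}{2}\right) + 117 = 89 \cdot \frac{115}{2} + 117 = \frac{10235}{2} + 117 = \frac{10469}{2}$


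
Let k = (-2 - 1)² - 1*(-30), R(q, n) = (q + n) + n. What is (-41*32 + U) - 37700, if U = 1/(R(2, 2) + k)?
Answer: -1755539/45 ≈ -39012.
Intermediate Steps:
R(q, n) = q + 2*n (R(q, n) = (n + q) + n = q + 2*n)
k = 39 (k = (-3)² + 30 = 9 + 30 = 39)
U = 1/45 (U = 1/((2 + 2*2) + 39) = 1/((2 + 4) + 39) = 1/(6 + 39) = 1/45 ≈ 0.022222)
(-41*32 + U) - 37700 = (-41*32 + 1/45) - 37700 = (-1312 + 1/45) - 37700 = -59039/45 - 37700 = -1755539/45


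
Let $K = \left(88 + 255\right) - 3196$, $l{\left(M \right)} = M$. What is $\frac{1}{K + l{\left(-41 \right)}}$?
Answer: $- \frac{1}{2894} \approx -0.00034554$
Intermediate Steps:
$K = -2853$ ($K = 343 - 3196 = -2853$)
$\frac{1}{K + l{\left(-41 \right)}} = \frac{1}{-2853 - 41} = \frac{1}{-2894} = - \frac{1}{2894}$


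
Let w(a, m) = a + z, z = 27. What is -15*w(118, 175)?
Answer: -2175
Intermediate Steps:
w(a, m) = 27 + a (w(a, m) = a + 27 = 27 + a)
-15*w(118, 175) = -15*(27 + 118) = -15*145 = -2175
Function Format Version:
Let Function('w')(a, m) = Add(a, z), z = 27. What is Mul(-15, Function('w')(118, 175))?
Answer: -2175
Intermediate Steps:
Function('w')(a, m) = Add(27, a) (Function('w')(a, m) = Add(a, 27) = Add(27, a))
Mul(-15, Function('w')(118, 175)) = Mul(-15, Add(27, 118)) = Mul(-15, 145) = -2175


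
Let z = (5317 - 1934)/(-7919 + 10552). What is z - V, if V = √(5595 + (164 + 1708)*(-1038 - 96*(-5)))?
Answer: 3383/2633 - I*√1038981 ≈ 1.2848 - 1019.3*I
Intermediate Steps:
V = I*√1038981 (V = √(5595 + 1872*(-1038 + 480)) = √(5595 + 1872*(-558)) = √(5595 - 1044576) = √(-1038981) = I*√1038981 ≈ 1019.3*I)
z = 3383/2633 ≈ 1.2848
z - V = 3383/2633 - I*√1038981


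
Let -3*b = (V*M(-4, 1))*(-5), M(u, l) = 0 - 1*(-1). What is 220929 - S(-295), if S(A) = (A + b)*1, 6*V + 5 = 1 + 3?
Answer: 3982037/18 ≈ 2.2122e+5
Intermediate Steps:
M(u, l) = 1 (M(u, l) = 0 + 1 = 1)
V = -⅙ (V = -⅚ + (1 + 3)/6 = -⅚ + (⅙)*4 = -⅚ + ⅔ = -⅙ ≈ -0.16667)
b = -5/18 (b = -(-⅙*1)*(-5)/3 = -(-1)*(-5)/18 = -⅓*⅚ = -5/18 ≈ -0.27778)
S(A) = -5/18 + A (S(A) = (A - 5/18)*1 = (-5/18 + A)*1 = -5/18 + A)
220929 - S(-295) = 220929 - (-5/18 - 295) = 220929 - 1*(-5315/18) = 220929 + 5315/18 = 3982037/18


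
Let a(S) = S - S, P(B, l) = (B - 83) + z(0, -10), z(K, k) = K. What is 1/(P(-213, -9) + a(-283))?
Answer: -1/296 ≈ -0.0033784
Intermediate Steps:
P(B, l) = -83 + B (P(B, l) = (B - 83) + 0 = (-83 + B) + 0 = -83 + B)
a(S) = 0
1/(P(-213, -9) + a(-283)) = 1/((-83 - 213) + 0) = 1/(-296 + 0) = 1/(-296) = -1/296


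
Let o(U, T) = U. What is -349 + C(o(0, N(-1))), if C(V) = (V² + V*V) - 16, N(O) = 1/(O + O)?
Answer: -365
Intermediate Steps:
N(O) = 1/(2*O)
C(V) = -16 + 2*V² (C(V) = (V² + V²) - 16 = 2*V² - 16 = -16 + 2*V²)
-349 + C(o(0, N(-1))) = -349 + (-16 + 2*0²) = -349 + (-16 + 2*0) = -349 + (-16 + 0) = -349 - 16 = -365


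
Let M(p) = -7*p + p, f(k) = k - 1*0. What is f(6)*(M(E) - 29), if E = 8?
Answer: -462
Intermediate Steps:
f(k) = k (f(k) = k + 0 = k)
M(p) = -6*p
f(6)*(M(E) - 29) = 6*(-6*8 - 29) = 6*(-48 - 29) = 6*(-77) = -462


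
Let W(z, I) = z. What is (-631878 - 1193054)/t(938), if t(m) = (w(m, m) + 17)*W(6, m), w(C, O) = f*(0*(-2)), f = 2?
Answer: -912466/51 ≈ -17892.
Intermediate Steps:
w(C, O) = 0 (w(C, O) = 2*(0*(-2)) = 2*0 = 0)
t(m) = 102 (t(m) = (0 + 17)*6 = 17*6 = 102)
(-631878 - 1193054)/t(938) = (-631878 - 1193054)/102 = -1824932*1/102 = -912466/51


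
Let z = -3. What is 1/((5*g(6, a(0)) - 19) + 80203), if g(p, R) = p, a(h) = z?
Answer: 1/80214 ≈ 1.2467e-5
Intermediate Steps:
a(h) = -3
1/((5*g(6, a(0)) - 19) + 80203) = 1/((5*6 - 19) + 80203) = 1/((30 - 19) + 80203) = 1/(11 + 80203) = 1/80214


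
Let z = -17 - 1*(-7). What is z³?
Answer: -1000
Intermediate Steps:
z = -10 (z = -17 + 7 = -10)
z³ = (-10)³ = -1000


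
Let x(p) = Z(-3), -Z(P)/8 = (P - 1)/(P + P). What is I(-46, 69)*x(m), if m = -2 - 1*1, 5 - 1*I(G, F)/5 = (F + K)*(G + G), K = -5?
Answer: -471440/3 ≈ -1.5715e+5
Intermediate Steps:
I(G, F) = 25 - 10*G*(-5 + F) (I(G, F) = 25 - 5*(F - 5)*(G + G) = 25 - 5*(-5 + F)*2*G = 25 - 10*G*(-5 + F))
Z(P) = -4*(-1 + P)/P (Z(P) = -8*(P - 1)/(P + P) = -8*(-1 + P)/(2*P) = -8*(-1 + P)*1/(2*P) = -4*(-1 + P)/P)
m = -3 (m = -2 - 1 = -3)
x(p) = -16/3 (x(p) = -4 + 4/(-3) = -4 + 4*(-⅓) = -4 - 4/3 = -16/3)
I(-46, 69)*x(m) = (25 + 50*(-46) - 10*69*(-46))*(-16/3) = (25 - 2300 + 31740)*(-16/3) = 29465*(-16/3) = -471440/3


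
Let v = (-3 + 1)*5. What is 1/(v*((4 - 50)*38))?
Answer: 1/17480 ≈ 5.7208e-5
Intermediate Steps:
v = -10 (v = -2*5 = -10)
1/(v*((4 - 50)*38)) = 1/(-10*(4 - 50)*38) = 1/(-(-460)*38) = 1/(-10*(-1748)) = 1/17480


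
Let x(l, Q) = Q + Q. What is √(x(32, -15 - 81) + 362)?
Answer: √170 ≈ 13.038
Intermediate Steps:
x(l, Q) = 2*Q
√(x(32, -15 - 81) + 362) = √(2*(-15 - 81) + 362) = √(2*(-96) + 362) = √(-192 + 362) = √170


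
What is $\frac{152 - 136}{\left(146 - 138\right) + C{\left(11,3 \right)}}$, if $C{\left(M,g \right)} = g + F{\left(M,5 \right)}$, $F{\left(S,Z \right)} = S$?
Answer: $\frac{8}{11} \approx 0.72727$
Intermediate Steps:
$C{\left(M,g \right)} = M + g$ ($C{\left(M,g \right)} = g + M = M + g$)
$\frac{152 - 136}{\left(146 - 138\right) + C{\left(11,3 \right)}} = \frac{152 - 136}{\left(146 - 138\right) + \left(11 + 3\right)} = \frac{16}{\left(146 - 138\right) + 14} = \frac{16}{8 + 14} = \frac{16}{22} = 16 \cdot \frac{1}{22} = \frac{8}{11}$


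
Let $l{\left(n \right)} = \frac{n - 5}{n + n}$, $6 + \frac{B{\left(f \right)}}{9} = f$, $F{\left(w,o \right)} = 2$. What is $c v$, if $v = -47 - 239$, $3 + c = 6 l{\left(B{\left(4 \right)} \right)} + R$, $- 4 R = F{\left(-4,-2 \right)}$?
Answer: $- \frac{286}{3} \approx -95.333$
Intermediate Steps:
$B{\left(f \right)} = -54 + 9 f$
$R = - \frac{1}{2}$ ($R = \left(- \frac{1}{4}\right) 2 = - \frac{1}{2} \approx -0.5$)
$l{\left(n \right)} = \frac{-5 + n}{2 n}$
$c = \frac{1}{3}$ ($c = -3 - \left(\frac{1}{2} - 6 \frac{-5 + \left(-54 + 9 \cdot 4\right)}{2 \left(-54 + 9 \cdot 4\right)}\right) = -3 - \left(\frac{1}{2} - 6 \frac{-5 + \left(-54 + 36\right)}{2 \left(-54 + 36\right)}\right) = -3 - \left(\frac{1}{2} - 6 \frac{-5 - 18}{2 \left(-18\right)}\right) = -3 - \left(\frac{1}{2} - 6 \cdot \frac{1}{2} \left(- \frac{1}{18}\right) \left(-23\right)\right) = -3 + \left(6 \cdot \frac{23}{36} - \frac{1}{2}\right) = -3 + \left(\frac{23}{6} - \frac{1}{2}\right) = -3 + \frac{10}{3} = \frac{1}{3} \approx 0.33333$)
$v = -286$
$c v = \frac{1}{3} \left(-286\right) = - \frac{286}{3}$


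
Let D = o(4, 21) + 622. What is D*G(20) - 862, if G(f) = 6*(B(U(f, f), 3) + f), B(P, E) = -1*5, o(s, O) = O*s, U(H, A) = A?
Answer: 62678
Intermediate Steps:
D = 706 (D = 21*4 + 622 = 84 + 622 = 706)
B(P, E) = -5
G(f) = -30 + 6*f (G(f) = 6*(-5 + f) = -30 + 6*f)
D*G(20) - 862 = 706*(-30 + 6*20) - 862 = 706*(-30 + 120) - 862 = 706*90 - 862 = 63540 - 862 = 62678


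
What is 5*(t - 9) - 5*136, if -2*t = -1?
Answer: -1445/2 ≈ -722.50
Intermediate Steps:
t = 1/2 (t = -1/2*(-1) = 1/2 ≈ 0.50000)
5*(t - 9) - 5*136 = 5*(1/2 - 9) - 5*136 = 5*(-17/2) - 680 = -85/2 - 680 = -1445/2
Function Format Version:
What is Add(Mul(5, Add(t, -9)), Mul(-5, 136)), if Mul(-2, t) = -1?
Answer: Rational(-1445, 2) ≈ -722.50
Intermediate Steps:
t = Rational(1, 2) (t = Mul(Rational(-1, 2), -1) = Rational(1, 2) ≈ 0.50000)
Add(Mul(5, Add(t, -9)), Mul(-5, 136)) = Add(Mul(5, Add(Rational(1, 2), -9)), Mul(-5, 136)) = Add(Mul(5, Rational(-17, 2)), -680) = Add(Rational(-85, 2), -680) = Rational(-1445, 2)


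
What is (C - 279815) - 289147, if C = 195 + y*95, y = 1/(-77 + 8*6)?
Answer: -16494338/29 ≈ -5.6877e+5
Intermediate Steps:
y = -1/29 (y = 1/(-77 + 48) = 1/(-29) = -1/29 ≈ -0.034483)
C = 5560/29 (C = 195 - 1/29*95 = 195 - 95/29 = 5560/29 ≈ 191.72)
(C - 279815) - 289147 = (5560/29 - 279815) - 289147 = -8109075/29 - 289147 = -16494338/29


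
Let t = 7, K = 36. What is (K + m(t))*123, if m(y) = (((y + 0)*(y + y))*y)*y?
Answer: 595074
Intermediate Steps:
m(y) = 2*y**4 (m(y) = ((y*(2*y))*y)*y = ((2*y**2)*y)*y = (2*y**3)*y = 2*y**4)
(K + m(t))*123 = (36 + 2*7**4)*123 = (36 + 2*2401)*123 = (36 + 4802)*123 = 4838*123 = 595074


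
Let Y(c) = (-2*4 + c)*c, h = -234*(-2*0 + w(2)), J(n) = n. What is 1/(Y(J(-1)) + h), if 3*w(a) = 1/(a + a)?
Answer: -2/21 ≈ -0.095238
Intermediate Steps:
w(a) = 1/(6*a) (w(a) = 1/(3*(a + a)) = 1/(3*((2*a))) = (1/(2*a))/3 = 1/(6*a))
h = -39/2 (h = -234*(-2*0 + (⅙)/2) = -234*(0 + (⅙)*(½)) = -234*(0 + 1/12) = -234*1/12 = -39/2 ≈ -19.500)
Y(c) = c*(-8 + c) (Y(c) = (-8 + c)*c = c*(-8 + c))
1/(Y(J(-1)) + h) = 1/(-(-8 - 1) - 39/2) = 1/(-1*(-9) - 39/2) = 1/(9 - 39/2) = 1/(-21/2) = -2/21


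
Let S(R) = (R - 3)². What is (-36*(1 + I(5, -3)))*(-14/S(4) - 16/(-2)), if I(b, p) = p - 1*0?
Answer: -432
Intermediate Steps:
I(b, p) = p (I(b, p) = p + 0 = p)
S(R) = (-3 + R)²
(-36*(1 + I(5, -3)))*(-14/S(4) - 16/(-2)) = (-36*(1 - 3))*(-14/(-3 + 4)² - 16/(-2)) = (-36*(-2))*(-14/(1²) - 16*(-½)) = 72*(-14/1 + 8) = 72*(-14*1 + 8) = 72*(-14 + 8) = 72*(-6) = -432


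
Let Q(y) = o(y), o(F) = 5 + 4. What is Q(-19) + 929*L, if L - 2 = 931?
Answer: 866766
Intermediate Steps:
o(F) = 9
L = 933 (L = 2 + 931 = 933)
Q(y) = 9
Q(-19) + 929*L = 9 + 929*933 = 9 + 866757 = 866766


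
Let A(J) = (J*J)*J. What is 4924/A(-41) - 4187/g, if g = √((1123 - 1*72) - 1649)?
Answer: -4924/68921 + 4187*I*√598/598 ≈ -0.071444 + 171.22*I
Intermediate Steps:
g = I*√598 (g = √((1123 - 72) - 1649) = √(1051 - 1649) = √(-598) = I*√598 ≈ 24.454*I)
A(J) = J³ (A(J) = J²*J = J³)
4924/A(-41) - 4187/g = 4924/((-41)³) - 4187*(-I*√598/598) = 4924/(-68921) - (-4187)*I*√598/598 = 4924*(-1/68921) + 4187*I*√598/598 = -4924/68921 + 4187*I*√598/598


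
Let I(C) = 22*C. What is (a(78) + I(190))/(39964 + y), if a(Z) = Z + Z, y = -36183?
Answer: 4336/3781 ≈ 1.1468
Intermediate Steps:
a(Z) = 2*Z
(a(78) + I(190))/(39964 + y) = (2*78 + 22*190)/(39964 - 36183) = (156 + 4180)/3781 = 4336*(1/3781) = 4336/3781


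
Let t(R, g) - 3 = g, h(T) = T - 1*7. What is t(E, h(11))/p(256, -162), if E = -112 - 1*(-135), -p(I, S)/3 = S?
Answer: 7/486 ≈ 0.014403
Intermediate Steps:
h(T) = -7 + T (h(T) = T - 7 = -7 + T)
p(I, S) = -3*S
E = 23 (E = -112 + 135 = 23)
t(R, g) = 3 + g
t(E, h(11))/p(256, -162) = (3 + (-7 + 11))/((-3*(-162))) = (3 + 4)/486 = 7*(1/486) = 7/486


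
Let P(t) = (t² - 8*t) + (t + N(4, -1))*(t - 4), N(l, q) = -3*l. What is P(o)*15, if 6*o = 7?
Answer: 2045/6 ≈ 340.83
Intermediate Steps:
o = 7/6 (o = (⅙)*7 = 7/6 ≈ 1.1667)
P(t) = t² - 8*t + (-12 + t)*(-4 + t) (P(t) = (t² - 8*t) + (t - 3*4)*(t - 4) = (t² - 8*t) + (t - 12)*(-4 + t) = (t² - 8*t) + (-12 + t)*(-4 + t) = t² - 8*t + (-12 + t)*(-4 + t))
P(o)*15 = (48 - 24*7/6 + 2*(7/6)²)*15 = (48 - 28 + 2*(49/36))*15 = (48 - 28 + 49/18)*15 = (409/18)*15 = 2045/6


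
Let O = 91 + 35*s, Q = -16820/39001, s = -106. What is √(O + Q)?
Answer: I*√5505437282439/39001 ≈ 60.162*I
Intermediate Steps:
Q = -16820/39001 (Q = -16820*1/39001 = -16820/39001 ≈ -0.43127)
O = -3619 (O = 91 + 35*(-106) = 91 - 3710 = -3619)
√(O + Q) = √(-3619 - 16820/39001) = √(-141161439/39001) = I*√5505437282439/39001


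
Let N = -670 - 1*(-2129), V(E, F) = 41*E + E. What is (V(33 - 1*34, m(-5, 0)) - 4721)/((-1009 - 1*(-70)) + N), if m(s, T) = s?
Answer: -4763/520 ≈ -9.1596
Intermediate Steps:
V(E, F) = 42*E
N = 1459 (N = -670 + 2129 = 1459)
(V(33 - 1*34, m(-5, 0)) - 4721)/((-1009 - 1*(-70)) + N) = (42*(33 - 1*34) - 4721)/((-1009 - 1*(-70)) + 1459) = (42*(33 - 34) - 4721)/((-1009 + 70) + 1459) = (42*(-1) - 4721)/(-939 + 1459) = (-42 - 4721)/520 = -4763*1/520 = -4763/520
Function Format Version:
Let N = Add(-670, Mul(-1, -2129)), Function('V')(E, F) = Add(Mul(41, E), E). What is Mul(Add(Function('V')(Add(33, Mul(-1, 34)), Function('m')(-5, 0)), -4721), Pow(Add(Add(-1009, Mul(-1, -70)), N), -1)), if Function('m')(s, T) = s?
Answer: Rational(-4763, 520) ≈ -9.1596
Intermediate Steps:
Function('V')(E, F) = Mul(42, E)
N = 1459 (N = Add(-670, 2129) = 1459)
Mul(Add(Function('V')(Add(33, Mul(-1, 34)), Function('m')(-5, 0)), -4721), Pow(Add(Add(-1009, Mul(-1, -70)), N), -1)) = Mul(Add(Mul(42, Add(33, Mul(-1, 34))), -4721), Pow(Add(Add(-1009, Mul(-1, -70)), 1459), -1)) = Mul(Add(Mul(42, Add(33, -34)), -4721), Pow(Add(Add(-1009, 70), 1459), -1)) = Mul(Add(Mul(42, -1), -4721), Pow(Add(-939, 1459), -1)) = Mul(Add(-42, -4721), Pow(520, -1)) = Mul(-4763, Rational(1, 520)) = Rational(-4763, 520)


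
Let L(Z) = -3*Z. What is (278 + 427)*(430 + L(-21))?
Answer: 347565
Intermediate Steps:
(278 + 427)*(430 + L(-21)) = (278 + 427)*(430 - 3*(-21)) = 705*(430 + 63) = 705*493 = 347565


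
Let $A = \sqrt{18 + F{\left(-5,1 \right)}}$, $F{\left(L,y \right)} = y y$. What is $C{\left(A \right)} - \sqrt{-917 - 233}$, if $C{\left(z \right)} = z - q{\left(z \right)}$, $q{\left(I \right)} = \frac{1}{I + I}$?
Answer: $\frac{37 \sqrt{19}}{38} - 5 i \sqrt{46} \approx 4.2442 - 33.912 i$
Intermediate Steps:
$q{\left(I \right)} = \frac{1}{2 I}$
$F{\left(L,y \right)} = y^{2}$
$A = \sqrt{19}$ ($A = \sqrt{18 + 1^{2}} = \sqrt{18 + 1} = \sqrt{19} \approx 4.3589$)
$C{\left(z \right)} = z - \frac{1}{2 z}$
$C{\left(A \right)} - \sqrt{-917 - 233} = \left(\sqrt{19} - \frac{1}{2 \sqrt{19}}\right) - \sqrt{-917 - 233} = \left(\sqrt{19} - \frac{\frac{1}{19} \sqrt{19}}{2}\right) - \sqrt{-1150} = \left(\sqrt{19} - \frac{\sqrt{19}}{38}\right) - 5 i \sqrt{46} = \frac{37 \sqrt{19}}{38} - 5 i \sqrt{46}$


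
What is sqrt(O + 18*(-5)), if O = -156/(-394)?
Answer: 2*I*sqrt(869361)/197 ≈ 9.4659*I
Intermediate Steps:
O = 78/197 (O = -156*(-1/394) = 78/197 ≈ 0.39594)
sqrt(O + 18*(-5)) = sqrt(78/197 + 18*(-5)) = sqrt(78/197 - 90) = sqrt(-17652/197) = 2*I*sqrt(869361)/197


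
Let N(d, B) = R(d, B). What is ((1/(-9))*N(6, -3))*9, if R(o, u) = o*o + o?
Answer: -42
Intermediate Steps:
R(o, u) = o + o² (R(o, u) = o² + o = o + o²)
N(d, B) = d*(1 + d)
((1/(-9))*N(6, -3))*9 = ((1/(-9))*(6*(1 + 6)))*9 = ((1*(-⅑))*(6*7))*9 = -⅑*42*9 = -14/3*9 = -42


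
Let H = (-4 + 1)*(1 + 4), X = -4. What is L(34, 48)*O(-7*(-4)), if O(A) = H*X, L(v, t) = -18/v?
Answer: -540/17 ≈ -31.765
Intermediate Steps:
H = -15 (H = -3*5 = -15)
O(A) = 60 (O(A) = -15*(-4) = 60)
L(34, 48)*O(-7*(-4)) = -18/34*60 = -18*1/34*60 = -9/17*60 = -540/17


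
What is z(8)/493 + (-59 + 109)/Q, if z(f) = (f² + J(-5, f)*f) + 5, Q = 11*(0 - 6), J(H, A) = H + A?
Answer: -9256/16269 ≈ -0.56893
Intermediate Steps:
J(H, A) = A + H
Q = -66 (Q = 11*(-6) = -66)
z(f) = 5 + f² + f*(-5 + f) (z(f) = (f² + (f - 5)*f) + 5 = (f² + (-5 + f)*f) + 5 = (f² + f*(-5 + f)) + 5 = 5 + f² + f*(-5 + f))
z(8)/493 + (-59 + 109)/Q = (5 + 8² + 8*(-5 + 8))/493 + (-59 + 109)/(-66) = (5 + 64 + 8*3)*(1/493) + 50*(-1/66) = (5 + 64 + 24)*(1/493) - 25/33 = 93*(1/493) - 25/33 = 93/493 - 25/33 = -9256/16269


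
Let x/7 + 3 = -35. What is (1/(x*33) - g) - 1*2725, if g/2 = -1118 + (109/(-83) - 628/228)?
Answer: -18439243/38346 ≈ -480.86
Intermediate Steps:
x = -266 (x = -21 + 7*(-35) = -21 - 245 = -266)
g = -10617004/4731 (g = 2*(-1118 + (109/(-83) - 628/228)) = 2*(-1118 + (109*(-1/83) - 628*1/228)) = 2*(-1118 + (-109/83 - 157/57)) = 2*(-1118 - 19244/4731) = 2*(-5308502/4731) = -10617004/4731 ≈ -2244.1)
(1/(x*33) - g) - 1*2725 = (1/(-266*33) - 1*(-10617004/4731)) - 1*2725 = (1/(-8778) + 10617004/4731) - 2725 = (-1/8778 + 10617004/4731) - 2725 = 86053607/38346 - 2725 = -18439243/38346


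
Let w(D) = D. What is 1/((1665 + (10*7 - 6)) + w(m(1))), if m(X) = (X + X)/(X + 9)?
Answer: 5/8646 ≈ 0.00057830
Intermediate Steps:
m(X) = 2*X/(9 + X) (m(X) = (2*X)/(9 + X) = 2*X/(9 + X))
1/((1665 + (10*7 - 6)) + w(m(1))) = 1/((1665 + (10*7 - 6)) + 2*1/(9 + 1)) = 1/((1665 + (70 - 6)) + 2*1/10) = 1/((1665 + 64) + 2*1*(⅒)) = 1/(1729 + ⅕) = 1/(8646/5) = 5/8646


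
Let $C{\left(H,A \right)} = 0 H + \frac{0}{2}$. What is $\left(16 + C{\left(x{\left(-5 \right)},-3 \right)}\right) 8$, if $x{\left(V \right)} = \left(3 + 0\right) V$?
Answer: $128$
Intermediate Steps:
$x{\left(V \right)} = 3 V$
$C{\left(H,A \right)} = 0$ ($C{\left(H,A \right)} = 0 + 0 \cdot \frac{1}{2} = 0 + 0 = 0$)
$\left(16 + C{\left(x{\left(-5 \right)},-3 \right)}\right) 8 = \left(16 + 0\right) 8 = 16 \cdot 8 = 128$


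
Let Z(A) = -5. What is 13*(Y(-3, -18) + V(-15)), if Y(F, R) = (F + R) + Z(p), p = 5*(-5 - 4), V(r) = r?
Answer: -533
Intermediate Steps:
p = -45 (p = 5*(-9) = -45)
Y(F, R) = -5 + F + R (Y(F, R) = (F + R) - 5 = -5 + F + R)
13*(Y(-3, -18) + V(-15)) = 13*((-5 - 3 - 18) - 15) = 13*(-26 - 15) = 13*(-41) = -533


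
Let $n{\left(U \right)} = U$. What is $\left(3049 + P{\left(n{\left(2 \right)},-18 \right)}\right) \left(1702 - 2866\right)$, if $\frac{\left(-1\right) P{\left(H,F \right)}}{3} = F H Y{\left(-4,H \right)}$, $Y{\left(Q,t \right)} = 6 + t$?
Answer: $-4554732$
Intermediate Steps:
$P{\left(H,F \right)} = - 3 F H \left(6 + H\right)$
$\left(3049 + P{\left(n{\left(2 \right)},-18 \right)}\right) \left(1702 - 2866\right) = \left(3049 - \left(-54\right) 2 \left(6 + 2\right)\right) \left(1702 - 2866\right) = \left(3049 - \left(-54\right) 2 \cdot 8\right) \left(-1164\right) = \left(3049 + 864\right) \left(-1164\right) = 3913 \left(-1164\right) = -4554732$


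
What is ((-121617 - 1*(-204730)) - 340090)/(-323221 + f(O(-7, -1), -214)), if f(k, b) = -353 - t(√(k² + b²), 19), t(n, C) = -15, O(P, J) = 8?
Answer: 28553/35951 ≈ 0.79422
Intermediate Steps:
f(k, b) = -338 (f(k, b) = -353 - 1*(-15) = -353 + 15 = -338)
((-121617 - 1*(-204730)) - 340090)/(-323221 + f(O(-7, -1), -214)) = ((-121617 - 1*(-204730)) - 340090)/(-323221 - 338) = ((-121617 + 204730) - 340090)/(-323559) = (83113 - 340090)*(-1/323559) = -256977*(-1/323559) = 28553/35951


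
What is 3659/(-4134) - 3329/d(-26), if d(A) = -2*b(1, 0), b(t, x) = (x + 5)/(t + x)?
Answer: 3431374/10335 ≈ 332.01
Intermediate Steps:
b(t, x) = (5 + x)/(t + x)
d(A) = -10 (d(A) = -2*(5 + 0)/(1 + 0) = -2*5/1 = -2*5 = -10)
3659/(-4134) - 3329/d(-26) = 3659/(-4134) - 3329/(-10) = 3659*(-1/4134) - 3329*(-1/10) = -3659/4134 + 3329/10 = 3431374/10335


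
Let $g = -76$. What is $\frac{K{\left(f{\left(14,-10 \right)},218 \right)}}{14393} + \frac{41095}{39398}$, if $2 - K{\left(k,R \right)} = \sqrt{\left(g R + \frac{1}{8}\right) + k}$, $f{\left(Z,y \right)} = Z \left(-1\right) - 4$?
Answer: $\frac{591559131}{567055414} - \frac{3 i \sqrt{29486}}{57572} \approx 1.0432 - 0.0089478 i$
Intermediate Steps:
$f{\left(Z,y \right)} = -4 - Z$ ($f{\left(Z,y \right)} = - Z - 4 = -4 - Z$)
$K{\left(k,R \right)} = 2 - \sqrt{\frac{1}{8} + k - 76 R}$ ($K{\left(k,R \right)} = 2 - \sqrt{\left(- 76 R + \frac{1}{8}\right) + k} = 2 - \sqrt{\left(\frac{1}{8} - 76 R\right) + k} = 2 - \sqrt{\frac{1}{8} + k - 76 R}$)
$\frac{K{\left(f{\left(14,-10 \right)},218 \right)}}{14393} + \frac{41095}{39398} = \frac{2 - \frac{\sqrt{2 - 265088 + 16 \left(-4 - 14\right)}}{4}}{14393} + \frac{41095}{39398} = \left(2 - \frac{\sqrt{2 - 265088 + 16 \left(-4 - 14\right)}}{4}\right) \frac{1}{14393} + 41095 \cdot \frac{1}{39398} = \left(2 - \frac{\sqrt{2 - 265088 + 16 \left(-18\right)}}{4}\right) \frac{1}{14393} + \frac{41095}{39398} = \left(2 - \frac{\sqrt{2 - 265088 - 288}}{4}\right) \frac{1}{14393} + \frac{41095}{39398} = \left(2 - \frac{\sqrt{-265374}}{4}\right) \frac{1}{14393} + \frac{41095}{39398} = \left(2 - \frac{3 i \sqrt{29486}}{4}\right) \frac{1}{14393} + \frac{41095}{39398} = \left(\frac{2}{14393} - \frac{3 i \sqrt{29486}}{57572}\right) + \frac{41095}{39398} = \frac{591559131}{567055414} - \frac{3 i \sqrt{29486}}{57572}$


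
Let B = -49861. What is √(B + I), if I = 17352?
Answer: I*√32509 ≈ 180.3*I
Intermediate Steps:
√(B + I) = √(-49861 + 17352) = √(-32509) = I*√32509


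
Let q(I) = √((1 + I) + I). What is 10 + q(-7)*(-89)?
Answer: 10 - 89*I*√13 ≈ 10.0 - 320.89*I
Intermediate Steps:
q(I) = √(1 + 2*I)
10 + q(-7)*(-89) = 10 + √(1 + 2*(-7))*(-89) = 10 + √(1 - 14)*(-89) = 10 + √(-13)*(-89) = 10 + (I*√13)*(-89) = 10 - 89*I*√13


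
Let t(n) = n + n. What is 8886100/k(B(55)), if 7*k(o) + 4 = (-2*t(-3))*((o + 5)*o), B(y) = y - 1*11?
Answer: 15550675/6467 ≈ 2404.6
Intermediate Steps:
t(n) = 2*n
B(y) = -11 + y (B(y) = y - 11 = -11 + y)
k(o) = -4/7 + 12*o*(5 + o)/7 (k(o) = -4/7 + ((-4*(-3))*((o + 5)*o))/7 = -4/7 + ((-2*(-6))*((5 + o)*o))/7 = -4/7 + (12*(o*(5 + o)))/7 = -4/7 + (12*o*(5 + o))/7 = -4/7 + 12*o*(5 + o)/7)
8886100/k(B(55)) = 8886100/(-4/7 + 12*(-11 + 55)**2/7 + 60*(-11 + 55)/7) = 8886100/(-4/7 + (12/7)*44**2 + (60/7)*44) = 8886100/(-4/7 + (12/7)*1936 + 2640/7) = 8886100/(-4/7 + 23232/7 + 2640/7) = 8886100/(25868/7) = 8886100*(7/25868) = 15550675/6467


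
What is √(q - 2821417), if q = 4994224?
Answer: 21*√4927 ≈ 1474.0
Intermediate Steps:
√(q - 2821417) = √(4994224 - 2821417) = √2172807 = 21*√4927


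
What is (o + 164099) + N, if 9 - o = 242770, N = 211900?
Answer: 133238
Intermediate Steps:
o = -242761 (o = 9 - 1*242770 = 9 - 242770 = -242761)
(o + 164099) + N = (-242761 + 164099) + 211900 = -78662 + 211900 = 133238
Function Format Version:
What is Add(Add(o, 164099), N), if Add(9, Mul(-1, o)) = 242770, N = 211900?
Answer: 133238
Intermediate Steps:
o = -242761 (o = Add(9, Mul(-1, 242770)) = Add(9, -242770) = -242761)
Add(Add(o, 164099), N) = Add(Add(-242761, 164099), 211900) = Add(-78662, 211900) = 133238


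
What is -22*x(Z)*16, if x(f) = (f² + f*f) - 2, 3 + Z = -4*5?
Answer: -371712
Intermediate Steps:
Z = -23 (Z = -3 - 4*5 = -3 - 20 = -23)
x(f) = -2 + 2*f² (x(f) = (f² + f²) - 2 = 2*f² - 2 = -2 + 2*f²)
-22*x(Z)*16 = -22*(-2 + 2*(-23)²)*16 = -22*(-2 + 2*529)*16 = -22*(-2 + 1058)*16 = -22*1056*16 = -23232*16 = -371712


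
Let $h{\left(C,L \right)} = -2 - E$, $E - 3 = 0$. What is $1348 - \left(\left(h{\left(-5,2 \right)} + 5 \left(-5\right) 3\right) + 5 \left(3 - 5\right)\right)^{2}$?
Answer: $-6752$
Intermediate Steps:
$E = 3$ ($E = 3 + 0 = 3$)
$h{\left(C,L \right)} = -5$ ($h{\left(C,L \right)} = -2 - 3 = -5$)
$1348 - \left(\left(h{\left(-5,2 \right)} + 5 \left(-5\right) 3\right) + 5 \left(3 - 5\right)\right)^{2} = 1348 - \left(\left(-5 + 5 \left(-5\right) 3\right) + 5 \left(3 - 5\right)\right)^{2} = 1348 - \left(\left(-5 - 75\right) + 5 \left(-2\right)\right)^{2} = 1348 - \left(\left(-5 - 75\right) - 10\right)^{2} = 1348 - \left(-80 - 10\right)^{2} = 1348 - \left(-90\right)^{2} = 1348 - 8100 = -6752$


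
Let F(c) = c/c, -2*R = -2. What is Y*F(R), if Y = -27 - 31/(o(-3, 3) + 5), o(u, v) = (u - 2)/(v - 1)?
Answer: -197/5 ≈ -39.400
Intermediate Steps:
o(u, v) = (-2 + u)/(-1 + v)
R = 1 (R = -½*(-2) = 1)
Y = -197/5 (Y = -27 - 31/((-2 - 3)/(-1 + 3) + 5) = -27 - 31/(-5/2 + 5) = -27 - 31/(5/2) = -27 + (⅖)*(-31) = -27 - 62/5 = -197/5 ≈ -39.400)
F(c) = 1
Y*F(R) = -197/5*1 = -197/5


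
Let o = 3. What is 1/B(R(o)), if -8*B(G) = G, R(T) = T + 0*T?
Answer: -8/3 ≈ -2.6667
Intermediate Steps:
R(T) = T (R(T) = T + 0 = T)
B(G) = -G/8
1/B(R(o)) = 1/(-⅛*3) = 1/(-3/8) = -8/3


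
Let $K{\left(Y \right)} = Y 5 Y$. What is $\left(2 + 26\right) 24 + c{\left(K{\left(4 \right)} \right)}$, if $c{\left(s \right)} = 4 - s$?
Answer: $596$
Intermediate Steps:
$K{\left(Y \right)} = 5 Y^{2}$ ($K{\left(Y \right)} = 5 Y Y = 5 Y^{2}$)
$\left(2 + 26\right) 24 + c{\left(K{\left(4 \right)} \right)} = \left(2 + 26\right) 24 + \left(4 - 5 \cdot 4^{2}\right) = 28 \cdot 24 + \left(4 - 5 \cdot 16\right) = 672 + \left(4 - 80\right) = 672 - 76 = 596$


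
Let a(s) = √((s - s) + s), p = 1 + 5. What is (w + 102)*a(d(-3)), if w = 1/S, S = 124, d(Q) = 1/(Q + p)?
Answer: 12649*√3/372 ≈ 58.894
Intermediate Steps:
p = 6
d(Q) = 1/(6 + Q) (d(Q) = 1/(Q + 6) = 1/(6 + Q))
a(s) = √s (a(s) = √(0 + s) = √s)
w = 1/124 ≈ 0.0080645
(w + 102)*a(d(-3)) = (1/124 + 102)*√(1/(6 - 3)) = 12649*√(1/3)/124 = 12649*√(⅓)/124 = 12649*(√3/3)/124 = 12649*√3/372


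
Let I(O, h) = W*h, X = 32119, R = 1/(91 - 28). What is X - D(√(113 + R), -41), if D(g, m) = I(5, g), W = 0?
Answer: 32119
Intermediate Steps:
R = 1/63 ≈ 0.015873
I(O, h) = 0 (I(O, h) = 0*h = 0)
D(g, m) = 0
X - D(√(113 + R), -41) = 32119 - 1*0 = 32119 + 0 = 32119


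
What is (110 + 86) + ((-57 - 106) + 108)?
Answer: 141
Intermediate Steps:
(110 + 86) + ((-57 - 106) + 108) = 196 + (-163 + 108) = 196 - 55 = 141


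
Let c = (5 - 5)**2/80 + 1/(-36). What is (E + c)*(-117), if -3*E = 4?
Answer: 637/4 ≈ 159.25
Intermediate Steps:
E = -4/3 (E = -1/3*4 = -4/3 ≈ -1.3333)
c = -1/36 (c = 0**2*(1/80) + 1*(-1/36) = 0*(1/80) - 1/36 = 0 - 1/36 = -1/36 ≈ -0.027778)
(E + c)*(-117) = (-4/3 - 1/36)*(-117) = -49/36*(-117) = 637/4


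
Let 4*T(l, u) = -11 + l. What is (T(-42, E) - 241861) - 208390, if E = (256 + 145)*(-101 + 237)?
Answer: -1801057/4 ≈ -4.5026e+5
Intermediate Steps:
E = 54536 (E = 401*136 = 54536)
T(l, u) = -11/4 + l/4 (T(l, u) = (-11 + l)/4 = -11/4 + l/4)
(T(-42, E) - 241861) - 208390 = ((-11/4 + (¼)*(-42)) - 241861) - 208390 = ((-11/4 - 21/2) - 241861) - 208390 = (-53/4 - 241861) - 208390 = -967497/4 - 208390 = -1801057/4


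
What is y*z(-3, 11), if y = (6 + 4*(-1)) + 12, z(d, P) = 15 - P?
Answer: 56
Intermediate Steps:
y = 14 (y = (6 - 4) + 12 = 2 + 12 = 14)
y*z(-3, 11) = 14*(15 - 1*11) = 14*(15 - 11) = 14*4 = 56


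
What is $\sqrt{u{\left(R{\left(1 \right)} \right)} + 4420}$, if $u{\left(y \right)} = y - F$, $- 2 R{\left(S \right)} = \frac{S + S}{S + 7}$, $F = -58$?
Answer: $\frac{\sqrt{71646}}{4} \approx 66.917$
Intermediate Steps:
$R{\left(S \right)} = - \frac{S}{7 + S}$ ($R{\left(S \right)} = - \frac{\left(S + S\right) \frac{1}{S + 7}}{2} = - \frac{2 S \frac{1}{7 + S}}{2} = - \frac{S}{7 + S}$)
$u{\left(y \right)} = 58 + y$ ($u{\left(y \right)} = y - -58 = y + 58 = 58 + y$)
$\sqrt{u{\left(R{\left(1 \right)} \right)} + 4420} = \sqrt{\left(58 - 1 \frac{1}{7 + 1}\right) + 4420} = \sqrt{\left(58 - 1 \cdot \frac{1}{8}\right) + 4420} = \sqrt{\left(58 - \frac{1}{8}\right) + 4420} = \sqrt{\frac{463}{8} + 4420} = \sqrt{\frac{35823}{8}} = \frac{\sqrt{71646}}{4}$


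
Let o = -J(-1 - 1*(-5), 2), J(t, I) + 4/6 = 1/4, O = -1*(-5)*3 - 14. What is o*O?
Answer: 5/12 ≈ 0.41667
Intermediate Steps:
O = 1 (O = 5*3 - 14 = 15 - 14 = 1)
J(t, I) = -5/12 (J(t, I) = -⅔ + 1/4 = -⅔ + ¼ = -5/12)
o = 5/12 (o = -1*(-5/12) = 5/12 ≈ 0.41667)
o*O = (5/12)*1 = 5/12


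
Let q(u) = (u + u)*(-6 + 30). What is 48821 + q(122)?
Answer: 54677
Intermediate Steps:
q(u) = 48*u (q(u) = (2*u)*24 = 48*u)
48821 + q(122) = 48821 + 48*122 = 48821 + 5856 = 54677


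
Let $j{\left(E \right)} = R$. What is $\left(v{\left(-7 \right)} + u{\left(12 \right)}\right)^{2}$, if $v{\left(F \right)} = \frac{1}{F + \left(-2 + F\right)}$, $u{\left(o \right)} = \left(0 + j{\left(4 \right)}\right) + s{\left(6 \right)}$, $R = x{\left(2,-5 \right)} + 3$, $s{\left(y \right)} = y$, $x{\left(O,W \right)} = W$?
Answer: $\frac{3969}{256} \approx 15.504$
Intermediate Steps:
$R = -2$ ($R = -5 + 3 = -2$)
$j{\left(E \right)} = -2$
$u{\left(o \right)} = 4$ ($u{\left(o \right)} = \left(0 - 2\right) + 6 = -2 + 6 = 4$)
$v{\left(F \right)} = \frac{1}{-2 + 2 F}$
$\left(v{\left(-7 \right)} + u{\left(12 \right)}\right)^{2} = \left(\frac{1}{2 \left(-1 - 7\right)} + 4\right)^{2} = \left(\frac{1}{2 \left(-8\right)} + 4\right)^{2} = \left(\frac{1}{2} \left(- \frac{1}{8}\right) + 4\right)^{2} = \left(- \frac{1}{16} + 4\right)^{2} = \left(\frac{63}{16}\right)^{2} = \frac{3969}{256}$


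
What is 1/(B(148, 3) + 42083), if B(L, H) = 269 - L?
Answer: 1/42204 ≈ 2.3694e-5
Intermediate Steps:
1/(B(148, 3) + 42083) = 1/((269 - 1*148) + 42083) = 1/((269 - 148) + 42083) = 1/(121 + 42083) = 1/42204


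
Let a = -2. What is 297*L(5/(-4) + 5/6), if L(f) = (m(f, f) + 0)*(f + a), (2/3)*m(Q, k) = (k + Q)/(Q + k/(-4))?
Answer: -2871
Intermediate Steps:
m(Q, k) = 3*(Q + k)/(2*(Q - k/4)) (m(Q, k) = 3*((k + Q)/(Q + k/(-4)))/2 = 3*((Q + k)/(Q + k*(-¼)))/2 = 3*((Q + k)/(Q - k/4))/2 = 3*(Q + k)/(2*(Q - k/4)))
L(f) = -8 + 4*f (L(f) = (6*(f + f)/(-f + 4*f) + 0)*(f - 2) = (6*(2*f)/((3*f)) + 0)*(-2 + f) = (6*(1/(3*f))*(2*f) + 0)*(-2 + f) = (4 + 0)*(-2 + f) = 4*(-2 + f) = -8 + 4*f)
297*L(5/(-4) + 5/6) = 297*(-8 + 4*(5/(-4) + 5/6)) = 297*(-8 + 4*(5*(-¼) + 5*(⅙))) = 297*(-8 + 4*(-5/4 + ⅚)) = 297*(-8 + 4*(-5/12)) = 297*(-8 - 5/3) = 297*(-29/3) = -2871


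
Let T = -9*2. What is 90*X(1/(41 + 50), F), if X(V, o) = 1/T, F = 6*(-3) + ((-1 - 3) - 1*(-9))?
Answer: -5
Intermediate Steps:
T = -18
F = -13 (F = -18 + (-4 + 9) = -18 + 5 = -13)
X(V, o) = -1/18 (X(V, o) = 1/(-18) = -1/18)
90*X(1/(41 + 50), F) = 90*(-1/18) = -5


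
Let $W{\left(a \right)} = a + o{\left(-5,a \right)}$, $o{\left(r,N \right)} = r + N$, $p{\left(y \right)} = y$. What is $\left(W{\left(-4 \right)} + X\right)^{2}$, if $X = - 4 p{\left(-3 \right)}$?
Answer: $1$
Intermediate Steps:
$o{\left(r,N \right)} = N + r$
$W{\left(a \right)} = -5 + 2 a$ ($W{\left(a \right)} = a + \left(a - 5\right) = a + \left(-5 + a\right) = -5 + 2 a$)
$X = 12$ ($X = \left(-4\right) \left(-3\right) = 12$)
$\left(W{\left(-4 \right)} + X\right)^{2} = \left(\left(-5 + 2 \left(-4\right)\right) + 12\right)^{2} = \left(\left(-5 - 8\right) + 12\right)^{2} = \left(-13 + 12\right)^{2} = \left(-1\right)^{2} = 1$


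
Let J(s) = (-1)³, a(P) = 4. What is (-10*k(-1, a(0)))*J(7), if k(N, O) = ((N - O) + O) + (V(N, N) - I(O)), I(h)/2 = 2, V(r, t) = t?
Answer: -60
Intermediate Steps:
I(h) = 4 (I(h) = 2*2 = 4)
J(s) = -1
k(N, O) = -4 + 2*N (k(N, O) = ((N - O) + O) + (N - 1*4) = N + (N - 4) = N + (-4 + N) = -4 + 2*N)
(-10*k(-1, a(0)))*J(7) = -10*(-4 + 2*(-1))*(-1) = -10*(-4 - 2)*(-1) = -10*(-6)*(-1) = 60*(-1) = -60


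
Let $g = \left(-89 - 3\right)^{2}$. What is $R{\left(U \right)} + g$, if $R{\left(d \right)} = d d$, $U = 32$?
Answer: $9488$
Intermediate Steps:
$R{\left(d \right)} = d^{2}$
$g = 8464$ ($g = \left(-92\right)^{2} = 8464$)
$R{\left(U \right)} + g = 32^{2} + 8464 = 1024 + 8464 = 9488$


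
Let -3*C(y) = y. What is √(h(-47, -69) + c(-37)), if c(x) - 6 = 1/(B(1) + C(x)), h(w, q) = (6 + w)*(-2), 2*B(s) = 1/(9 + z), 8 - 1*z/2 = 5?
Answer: √12123538/371 ≈ 9.3851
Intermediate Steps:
z = 6 (z = 16 - 2*5 = 16 - 10 = 6)
C(y) = -y/3
B(s) = 1/30 (B(s) = 1/(2*(9 + 6)) = (½)/15 = (½)*(1/15) = 1/30)
h(w, q) = -12 - 2*w
c(x) = 6 + 1/(1/30 - x/3)
√(h(-47, -69) + c(-37)) = √((-12 - 2*(-47)) + 12*(-3 + 5*(-37))/(-1 + 10*(-37))) = √((-12 + 94) + 12*(-3 - 185)/(-1 - 370)) = √(82 + 12*(-188)/(-371)) = √(82 + 12*(-1/371)*(-188)) = √(82 + 2256/371) = √(32678/371) = √12123538/371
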